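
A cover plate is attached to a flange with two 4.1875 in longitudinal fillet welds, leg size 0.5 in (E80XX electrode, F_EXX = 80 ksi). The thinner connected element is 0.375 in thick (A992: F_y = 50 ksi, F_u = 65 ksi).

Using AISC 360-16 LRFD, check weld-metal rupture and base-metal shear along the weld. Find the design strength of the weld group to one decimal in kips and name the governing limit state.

Weld metal: throat = 0.707×0.5 = 0.3535 in, L = 2×4.1875 = 8.375 in. φR_n = 0.75 × 0.6 × 80 × 0.3535 × 8.375 = 106.6 kips.
Base metal shear (0.375 in plate): yield φR_n = 1.0×0.6×50×0.375×8.375 = 94.2 kips; rupture φR_n = 0.75×0.6×65×0.375×8.375 = 91.9 kips; take 91.9 kips (rupture).
Governing: min(106.6, 91.9) = 91.9 kips → base-metal shear.

91.9 kips (base-metal shear governs)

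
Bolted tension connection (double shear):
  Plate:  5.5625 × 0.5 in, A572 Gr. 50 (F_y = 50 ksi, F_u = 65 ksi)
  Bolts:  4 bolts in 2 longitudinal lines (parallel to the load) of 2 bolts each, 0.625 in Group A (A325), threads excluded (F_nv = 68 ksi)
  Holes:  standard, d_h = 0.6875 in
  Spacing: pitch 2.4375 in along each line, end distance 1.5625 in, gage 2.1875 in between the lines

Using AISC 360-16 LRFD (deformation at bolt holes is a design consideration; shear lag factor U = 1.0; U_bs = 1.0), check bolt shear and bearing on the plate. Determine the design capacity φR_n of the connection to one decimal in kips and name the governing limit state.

Bolt shear: A_b = π(0.625)²/4 = 0.3068 in². φR_n = 0.75 × 68 × 0.3068 × 4 × 2 = 125.2 kips.
Bearing (0.5 in plate, F_u = 65 ksi): end bolts L_c = 1.5625 − 0.6875/2 = 1.21875, R_n = min(1.2×1.21875×0.5×65, 2.4×0.625×0.5×65) = 47.531 kips/bolt; interior L_c = 2.4375 − 0.6875 = 1.75, R_n = 48.75 kips/bolt. φR_n = 0.75 × (2×47.531 + 2×48.75) = 144.4 kips.
Governing: min(125.2, 144.4) = 125.2 kips → bolt shear.

125.2 kips (bolt shear governs)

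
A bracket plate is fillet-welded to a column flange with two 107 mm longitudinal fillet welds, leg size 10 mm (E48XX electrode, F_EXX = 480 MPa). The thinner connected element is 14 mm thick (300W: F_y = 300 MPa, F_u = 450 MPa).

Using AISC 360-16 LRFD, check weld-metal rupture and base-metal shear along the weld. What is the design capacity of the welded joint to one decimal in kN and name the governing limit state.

326.8 kN (weld metal governs)

Weld metal: throat = 0.707×10 = 7.07 mm, L = 2×107 = 214 mm. φR_n = 0.75 × 0.6 × 480 × 7.07 × 214 = 326.8 kN.
Base metal shear (14 mm plate): yield φR_n = 1.0×0.6×300×14×214 = 539.3 kN; rupture φR_n = 0.75×0.6×450×14×214 = 606.7 kN; take 539.3 kN (yield).
Governing: min(326.8, 539.3) = 326.8 kN → weld metal.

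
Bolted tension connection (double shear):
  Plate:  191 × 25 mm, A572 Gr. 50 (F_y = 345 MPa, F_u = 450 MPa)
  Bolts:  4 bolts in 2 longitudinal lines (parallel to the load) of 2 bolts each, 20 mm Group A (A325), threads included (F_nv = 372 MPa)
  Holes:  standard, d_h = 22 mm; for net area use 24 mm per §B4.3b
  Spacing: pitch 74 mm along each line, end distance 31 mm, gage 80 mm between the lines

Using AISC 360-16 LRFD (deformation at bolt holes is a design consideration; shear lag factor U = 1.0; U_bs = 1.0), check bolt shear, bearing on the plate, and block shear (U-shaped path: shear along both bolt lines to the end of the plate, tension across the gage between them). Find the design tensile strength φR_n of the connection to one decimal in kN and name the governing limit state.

Bolt shear: A_b = π(20)²/4 = 314.16 mm². φR_n = 0.75 × 372 × 314.16 × 4 × 2 = 701.2 kN.
Bearing (25 mm plate, F_u = 450 MPa): end bolts L_c = 31 − 22/2 = 20, R_n = min(1.2×20×25×450, 2.4×20×25×450) = 270 kN/bolt; interior L_c = 74 − 22 = 52, R_n = 540 kN/bolt. φR_n = 0.75 × (2×270 + 2×540) = 1215.0 kN.
Block shear: shear path 2×[31+1×74] = 2×105 mm, A_gv = 5250, A_nv = 2×(105 − 1.5×24)×25 = 3450 mm²; tension across gage: (80 − 1×24)×25 = 1400 mm². R_n = min(0.6×450×3450, 0.6×345×5250) + 1.0×450×1400 = min(931.5, 1086.8) + 630 = 1561.5 kN. φR_n = 0.75 × 1561.5 = 1171.1 kN.
Governing: min(701.2, 1215.0, 1171.1) = 701.2 kN → bolt shear.

701.2 kN (bolt shear governs)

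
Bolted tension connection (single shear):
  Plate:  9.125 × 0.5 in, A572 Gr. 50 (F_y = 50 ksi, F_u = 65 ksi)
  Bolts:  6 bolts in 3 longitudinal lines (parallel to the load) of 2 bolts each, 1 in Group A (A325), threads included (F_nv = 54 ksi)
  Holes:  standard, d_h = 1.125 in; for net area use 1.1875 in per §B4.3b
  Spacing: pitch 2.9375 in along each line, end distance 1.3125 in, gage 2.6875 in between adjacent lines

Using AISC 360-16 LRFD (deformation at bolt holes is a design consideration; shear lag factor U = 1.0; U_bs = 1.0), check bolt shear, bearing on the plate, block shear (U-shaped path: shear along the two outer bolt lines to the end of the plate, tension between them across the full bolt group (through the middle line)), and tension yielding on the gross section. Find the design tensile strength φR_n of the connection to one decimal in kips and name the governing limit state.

Bolt shear: A_b = π(1)²/4 = 0.7854 in². φR_n = 0.75 × 54 × 0.7854 × 6 × 1 = 190.9 kips.
Bearing (0.5 in plate, F_u = 65 ksi): end bolts L_c = 1.3125 − 1.125/2 = 0.75, R_n = min(1.2×0.75×0.5×65, 2.4×1×0.5×65) = 29.25 kips/bolt; interior L_c = 2.9375 − 1.125 = 1.8125, R_n = 70.688 kips/bolt. φR_n = 0.75 × (3×29.25 + 3×70.688) = 224.9 kips.
Block shear: shear path 2×[1.3125+1×2.9375] = 2×4.25 in, A_gv = 4.25, A_nv = 2×(4.25 − 1.5×1.1875)×0.5 = 2.4688 in²; tension across gage: (5.375 − 2×1.1875)×0.5 = 1.5 in². R_n = min(0.6×65×2.4688, 0.6×50×4.25) + 1.0×65×1.5 = min(96.283, 127.5) + 97.5 = 193.78 kips. φR_n = 0.75 × 193.78 = 145.3 kips.
Tension yield (gross): A_g = 9.125×0.5 = 4.5625 in². φR_n = 0.90 × 50 × 4.5625 = 205.3 kips.
Governing: min(190.9, 224.9, 145.3, 205.3) = 145.3 kips → block shear.

145.3 kips (block shear governs)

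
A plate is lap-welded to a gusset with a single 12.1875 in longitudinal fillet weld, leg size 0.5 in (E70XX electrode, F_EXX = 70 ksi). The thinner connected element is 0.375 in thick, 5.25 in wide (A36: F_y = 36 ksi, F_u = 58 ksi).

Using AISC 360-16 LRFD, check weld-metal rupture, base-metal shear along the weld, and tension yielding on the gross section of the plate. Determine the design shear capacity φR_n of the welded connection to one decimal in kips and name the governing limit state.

Weld metal: throat = 0.707×0.5 = 0.3535 in, L = 12.1875 in. φR_n = 0.75 × 0.6 × 70 × 0.3535 × 12.1875 = 135.7 kips.
Base metal shear (0.375 in plate): yield φR_n = 1.0×0.6×36×0.375×12.1875 = 98.7 kips; rupture φR_n = 0.75×0.6×58×0.375×12.1875 = 119.3 kips; take 98.7 kips (yield).
Tension yield (gross): A_g = 5.25×0.375 = 1.9688 in². φR_n = 0.90 × 36 × 1.9688 = 63.8 kips.
Governing: min(135.7, 98.7, 63.8) = 63.8 kips → gross-section yield.

63.8 kips (gross-section yield governs)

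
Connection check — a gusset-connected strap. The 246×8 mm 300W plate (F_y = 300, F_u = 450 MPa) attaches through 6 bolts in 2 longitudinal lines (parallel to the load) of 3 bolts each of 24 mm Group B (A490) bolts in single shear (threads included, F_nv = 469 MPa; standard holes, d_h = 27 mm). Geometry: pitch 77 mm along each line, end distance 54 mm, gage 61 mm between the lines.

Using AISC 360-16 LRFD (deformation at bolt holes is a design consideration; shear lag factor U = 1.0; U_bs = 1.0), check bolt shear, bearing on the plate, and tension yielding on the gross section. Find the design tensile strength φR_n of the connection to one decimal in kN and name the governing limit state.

531.4 kN (gross-section yield governs)

Bolt shear: A_b = π(24)²/4 = 452.39 mm². φR_n = 0.75 × 469 × 452.39 × 6 × 1 = 954.8 kN.
Bearing (8 mm plate, F_u = 450 MPa): end bolts L_c = 54 − 27/2 = 40.5, R_n = min(1.2×40.5×8×450, 2.4×24×8×450) = 174.96 kN/bolt; interior L_c = 77 − 27 = 50, R_n = 207.36 kN/bolt. φR_n = 0.75 × (2×174.96 + 4×207.36) = 884.5 kN.
Tension yield (gross): A_g = 246×8 = 1968 mm². φR_n = 0.90 × 300 × 1968 = 531.4 kN.
Governing: min(954.8, 884.5, 531.4) = 531.4 kN → gross-section yield.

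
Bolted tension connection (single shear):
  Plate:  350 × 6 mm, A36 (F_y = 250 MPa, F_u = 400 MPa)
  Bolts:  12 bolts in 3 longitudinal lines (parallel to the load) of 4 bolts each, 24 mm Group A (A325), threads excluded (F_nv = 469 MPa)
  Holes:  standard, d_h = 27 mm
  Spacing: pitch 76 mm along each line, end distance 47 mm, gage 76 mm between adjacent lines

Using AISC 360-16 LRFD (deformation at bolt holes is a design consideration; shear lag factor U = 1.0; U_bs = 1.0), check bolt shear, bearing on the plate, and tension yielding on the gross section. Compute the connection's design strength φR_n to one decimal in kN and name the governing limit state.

472.5 kN (gross-section yield governs)

Bolt shear: A_b = π(24)²/4 = 452.39 mm². φR_n = 0.75 × 469 × 452.39 × 12 × 1 = 1909.5 kN.
Bearing (6 mm plate, F_u = 400 MPa): end bolts L_c = 47 − 27/2 = 33.5, R_n = min(1.2×33.5×6×400, 2.4×24×6×400) = 96.48 kN/bolt; interior L_c = 76 − 27 = 49, R_n = 138.24 kN/bolt. φR_n = 0.75 × (3×96.48 + 9×138.24) = 1150.2 kN.
Tension yield (gross): A_g = 350×6 = 2100 mm². φR_n = 0.90 × 250 × 2100 = 472.5 kN.
Governing: min(1909.5, 1150.2, 472.5) = 472.5 kN → gross-section yield.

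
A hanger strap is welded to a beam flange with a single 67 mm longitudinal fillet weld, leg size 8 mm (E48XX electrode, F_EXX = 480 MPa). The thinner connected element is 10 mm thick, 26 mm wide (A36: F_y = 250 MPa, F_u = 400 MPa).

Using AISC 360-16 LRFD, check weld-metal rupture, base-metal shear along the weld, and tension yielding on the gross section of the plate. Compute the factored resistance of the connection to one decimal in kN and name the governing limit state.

Weld metal: throat = 0.707×8 = 5.656 mm, L = 67 mm. φR_n = 0.75 × 0.6 × 480 × 5.656 × 67 = 81.9 kN.
Base metal shear (10 mm plate): yield φR_n = 1.0×0.6×250×10×67 = 100.5 kN; rupture φR_n = 0.75×0.6×400×10×67 = 120.6 kN; take 100.5 kN (yield).
Tension yield (gross): A_g = 26×10 = 260 mm². φR_n = 0.90 × 250 × 260 = 58.5 kN.
Governing: min(81.9, 100.5, 58.5) = 58.5 kN → gross-section yield.

58.5 kN (gross-section yield governs)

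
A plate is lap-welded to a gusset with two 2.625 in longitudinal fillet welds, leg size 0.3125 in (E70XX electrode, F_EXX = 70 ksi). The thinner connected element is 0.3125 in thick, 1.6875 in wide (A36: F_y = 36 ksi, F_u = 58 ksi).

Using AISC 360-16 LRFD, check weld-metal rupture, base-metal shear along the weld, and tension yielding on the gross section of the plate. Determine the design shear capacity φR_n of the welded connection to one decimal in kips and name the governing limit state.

17.1 kips (gross-section yield governs)

Weld metal: throat = 0.707×0.3125 = 0.22094 in, L = 2×2.625 = 5.25 in. φR_n = 0.75 × 0.6 × 70 × 0.22094 × 5.25 = 36.5 kips.
Base metal shear (0.3125 in plate): yield φR_n = 1.0×0.6×36×0.3125×5.25 = 35.4 kips; rupture φR_n = 0.75×0.6×58×0.3125×5.25 = 42.8 kips; take 35.4 kips (yield).
Tension yield (gross): A_g = 1.6875×0.3125 = 0.52734 in². φR_n = 0.90 × 36 × 0.52734 = 17.1 kips.
Governing: min(36.5, 35.4, 17.1) = 17.1 kips → gross-section yield.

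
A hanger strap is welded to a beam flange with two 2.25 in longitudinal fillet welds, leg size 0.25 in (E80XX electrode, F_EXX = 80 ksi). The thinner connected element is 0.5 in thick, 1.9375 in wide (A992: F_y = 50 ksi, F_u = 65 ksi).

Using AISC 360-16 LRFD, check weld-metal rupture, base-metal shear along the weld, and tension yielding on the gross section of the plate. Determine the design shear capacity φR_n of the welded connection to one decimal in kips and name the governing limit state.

28.6 kips (weld metal governs)

Weld metal: throat = 0.707×0.25 = 0.17675 in, L = 2×2.25 = 4.5 in. φR_n = 0.75 × 0.6 × 80 × 0.17675 × 4.5 = 28.6 kips.
Base metal shear (0.5 in plate): yield φR_n = 1.0×0.6×50×0.5×4.5 = 67.5 kips; rupture φR_n = 0.75×0.6×65×0.5×4.5 = 65.8 kips; take 65.8 kips (rupture).
Tension yield (gross): A_g = 1.9375×0.5 = 0.96875 in². φR_n = 0.90 × 50 × 0.96875 = 43.6 kips.
Governing: min(28.6, 65.8, 43.6) = 28.6 kips → weld metal.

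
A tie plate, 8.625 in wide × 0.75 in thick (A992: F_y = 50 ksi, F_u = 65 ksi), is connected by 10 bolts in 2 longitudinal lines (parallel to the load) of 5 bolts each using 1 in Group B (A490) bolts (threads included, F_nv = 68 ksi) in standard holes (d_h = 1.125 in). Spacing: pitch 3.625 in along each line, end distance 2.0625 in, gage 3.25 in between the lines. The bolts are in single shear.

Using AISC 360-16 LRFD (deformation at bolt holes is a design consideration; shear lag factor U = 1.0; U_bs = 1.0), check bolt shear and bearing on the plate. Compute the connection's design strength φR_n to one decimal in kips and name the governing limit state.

400.6 kips (bolt shear governs)

Bolt shear: A_b = π(1)²/4 = 0.7854 in². φR_n = 0.75 × 68 × 0.7854 × 10 × 1 = 400.6 kips.
Bearing (0.75 in plate, F_u = 65 ksi): end bolts L_c = 2.0625 − 1.125/2 = 1.5, R_n = min(1.2×1.5×0.75×65, 2.4×1×0.75×65) = 87.75 kips/bolt; interior L_c = 3.625 − 1.125 = 2.5, R_n = 117 kips/bolt. φR_n = 0.75 × (2×87.75 + 8×117) = 833.6 kips.
Governing: min(400.6, 833.6) = 400.6 kips → bolt shear.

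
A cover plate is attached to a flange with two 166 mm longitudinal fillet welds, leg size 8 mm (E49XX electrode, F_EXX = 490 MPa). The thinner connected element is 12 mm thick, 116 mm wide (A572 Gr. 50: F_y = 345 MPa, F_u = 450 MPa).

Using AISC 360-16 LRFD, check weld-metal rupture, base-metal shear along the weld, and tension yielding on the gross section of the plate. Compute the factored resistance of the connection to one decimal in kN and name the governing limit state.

414.1 kN (weld metal governs)

Weld metal: throat = 0.707×8 = 5.656 mm, L = 2×166 = 332 mm. φR_n = 0.75 × 0.6 × 490 × 5.656 × 332 = 414.1 kN.
Base metal shear (12 mm plate): yield φR_n = 1.0×0.6×345×12×332 = 824.7 kN; rupture φR_n = 0.75×0.6×450×12×332 = 806.8 kN; take 806.8 kN (rupture).
Tension yield (gross): A_g = 116×12 = 1392 mm². φR_n = 0.90 × 345 × 1392 = 432.2 kN.
Governing: min(414.1, 806.8, 432.2) = 414.1 kN → weld metal.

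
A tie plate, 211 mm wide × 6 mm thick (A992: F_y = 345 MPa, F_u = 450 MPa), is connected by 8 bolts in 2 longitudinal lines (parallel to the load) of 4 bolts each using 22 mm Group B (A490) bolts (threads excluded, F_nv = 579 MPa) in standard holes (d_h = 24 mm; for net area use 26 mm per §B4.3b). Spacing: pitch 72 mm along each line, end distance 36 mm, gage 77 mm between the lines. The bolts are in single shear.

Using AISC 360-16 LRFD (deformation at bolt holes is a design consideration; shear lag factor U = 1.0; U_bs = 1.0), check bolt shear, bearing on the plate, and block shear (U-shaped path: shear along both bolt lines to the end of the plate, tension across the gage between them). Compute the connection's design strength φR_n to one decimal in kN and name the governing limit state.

494.5 kN (block shear governs)

Bolt shear: A_b = π(22)²/4 = 380.13 mm². φR_n = 0.75 × 579 × 380.13 × 8 × 1 = 1320.6 kN.
Bearing (6 mm plate, F_u = 450 MPa): end bolts L_c = 36 − 24/2 = 24, R_n = min(1.2×24×6×450, 2.4×22×6×450) = 77.76 kN/bolt; interior L_c = 72 − 24 = 48, R_n = 142.56 kN/bolt. φR_n = 0.75 × (2×77.76 + 6×142.56) = 758.2 kN.
Block shear: shear path 2×[36+3×72] = 2×252 mm, A_gv = 3024, A_nv = 2×(252 − 3.5×26)×6 = 1932 mm²; tension across gage: (77 − 1×26)×6 = 306 mm². R_n = min(0.6×450×1932, 0.6×345×3024) + 1.0×450×306 = min(521.64, 625.97) + 137.7 = 659.34 kN. φR_n = 0.75 × 659.34 = 494.5 kN.
Governing: min(1320.6, 758.2, 494.5) = 494.5 kN → block shear.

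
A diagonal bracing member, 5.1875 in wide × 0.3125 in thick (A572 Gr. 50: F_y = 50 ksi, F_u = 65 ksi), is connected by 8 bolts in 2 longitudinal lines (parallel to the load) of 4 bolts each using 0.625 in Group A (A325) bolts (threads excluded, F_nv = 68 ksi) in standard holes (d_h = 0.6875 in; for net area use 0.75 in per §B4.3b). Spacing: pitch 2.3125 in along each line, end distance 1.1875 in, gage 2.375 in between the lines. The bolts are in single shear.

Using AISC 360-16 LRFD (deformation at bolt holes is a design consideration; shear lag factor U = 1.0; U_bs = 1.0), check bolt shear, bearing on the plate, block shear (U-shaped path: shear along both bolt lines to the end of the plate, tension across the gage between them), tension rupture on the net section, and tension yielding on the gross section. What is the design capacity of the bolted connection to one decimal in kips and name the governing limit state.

56.2 kips (net-section rupture governs)

Bolt shear: A_b = π(0.625)²/4 = 0.3068 in². φR_n = 0.75 × 68 × 0.3068 × 8 × 1 = 125.2 kips.
Bearing (0.3125 in plate, F_u = 65 ksi): end bolts L_c = 1.1875 − 0.6875/2 = 0.84375, R_n = min(1.2×0.84375×0.3125×65, 2.4×0.625×0.3125×65) = 20.566 kips/bolt; interior L_c = 2.3125 − 0.6875 = 1.625, R_n = 30.469 kips/bolt. φR_n = 0.75 × (2×20.566 + 6×30.469) = 168.0 kips.
Block shear: shear path 2×[1.1875+3×2.3125] = 2×8.125 in, A_gv = 5.0781, A_nv = 2×(8.125 − 3.5×0.75)×0.3125 = 3.4375 in²; tension across gage: (2.375 − 1×0.75)×0.3125 = 0.50781 in². R_n = min(0.6×65×3.4375, 0.6×50×5.0781) + 1.0×65×0.50781 = min(134.06, 152.34) + 33.008 = 167.07 kips. φR_n = 0.75 × 167.07 = 125.3 kips.
Tension rupture (net): A_n = (5.1875 − 2×0.75)×0.3125 = 1.1523 in² (U = 1.0, A_e = A_n). φR_n = 0.75 × 65 × 1.1523 = 56.2 kips.
Tension yield (gross): A_g = 5.1875×0.3125 = 1.6211 in². φR_n = 0.90 × 50 × 1.6211 = 72.9 kips.
Governing: min(125.2, 168.0, 125.3, 56.2, 72.9) = 56.2 kips → net-section rupture.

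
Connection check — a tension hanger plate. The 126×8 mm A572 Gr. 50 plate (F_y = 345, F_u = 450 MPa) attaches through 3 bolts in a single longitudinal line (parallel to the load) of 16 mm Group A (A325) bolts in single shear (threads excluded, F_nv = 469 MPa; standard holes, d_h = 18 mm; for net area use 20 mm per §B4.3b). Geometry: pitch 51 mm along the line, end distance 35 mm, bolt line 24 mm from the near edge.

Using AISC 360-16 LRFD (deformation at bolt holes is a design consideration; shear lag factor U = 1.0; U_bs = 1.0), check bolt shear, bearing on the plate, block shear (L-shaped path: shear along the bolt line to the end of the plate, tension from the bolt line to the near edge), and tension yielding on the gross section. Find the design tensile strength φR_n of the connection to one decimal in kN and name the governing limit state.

178.7 kN (block shear governs)

Bolt shear: A_b = π(16)²/4 = 201.06 mm². φR_n = 0.75 × 469 × 201.06 × 3 × 1 = 212.2 kN.
Bearing (8 mm plate, F_u = 450 MPa): end bolts L_c = 35 − 18/2 = 26, R_n = min(1.2×26×8×450, 2.4×16×8×450) = 112.32 kN/bolt; interior L_c = 51 − 18 = 33, R_n = 138.24 kN/bolt. φR_n = 0.75 × (1×112.32 + 2×138.24) = 291.6 kN.
Block shear: shear path 1×[35+2×51] = 1×137 mm, A_gv = 1096, A_nv = 1×(137 − 2.5×20)×8 = 696 mm²; tension to near edge: (24 − 0.5×20)×8 = 112 mm². R_n = min(0.6×450×696, 0.6×345×1096) + 1.0×450×112 = min(187.92, 226.87) + 50.4 = 238.32 kN. φR_n = 0.75 × 238.32 = 178.7 kN.
Tension yield (gross): A_g = 126×8 = 1008 mm². φR_n = 0.90 × 345 × 1008 = 313.0 kN.
Governing: min(212.2, 291.6, 178.7, 313.0) = 178.7 kN → block shear.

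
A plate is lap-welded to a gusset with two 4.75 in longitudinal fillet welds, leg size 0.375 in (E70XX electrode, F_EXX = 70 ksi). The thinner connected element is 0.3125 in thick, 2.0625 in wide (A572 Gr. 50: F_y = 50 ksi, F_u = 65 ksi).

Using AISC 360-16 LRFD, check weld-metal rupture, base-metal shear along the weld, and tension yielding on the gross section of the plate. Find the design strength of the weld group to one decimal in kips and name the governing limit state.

Weld metal: throat = 0.707×0.375 = 0.26513 in, L = 2×4.75 = 9.5 in. φR_n = 0.75 × 0.6 × 70 × 0.26513 × 9.5 = 79.3 kips.
Base metal shear (0.3125 in plate): yield φR_n = 1.0×0.6×50×0.3125×9.5 = 89.1 kips; rupture φR_n = 0.75×0.6×65×0.3125×9.5 = 86.8 kips; take 86.8 kips (rupture).
Tension yield (gross): A_g = 2.0625×0.3125 = 0.64453 in². φR_n = 0.90 × 50 × 0.64453 = 29.0 kips.
Governing: min(79.3, 86.8, 29.0) = 29.0 kips → gross-section yield.

29.0 kips (gross-section yield governs)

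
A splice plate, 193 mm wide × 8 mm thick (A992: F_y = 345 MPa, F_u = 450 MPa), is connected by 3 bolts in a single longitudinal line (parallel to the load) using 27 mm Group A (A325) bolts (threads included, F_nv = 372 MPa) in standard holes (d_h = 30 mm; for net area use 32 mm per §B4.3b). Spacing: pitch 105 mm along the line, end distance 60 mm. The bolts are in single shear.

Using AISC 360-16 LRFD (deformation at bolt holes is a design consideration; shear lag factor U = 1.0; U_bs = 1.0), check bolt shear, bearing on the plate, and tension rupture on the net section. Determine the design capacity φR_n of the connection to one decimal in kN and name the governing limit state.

Bolt shear: A_b = π(27)²/4 = 572.56 mm². φR_n = 0.75 × 372 × 572.56 × 3 × 1 = 479.2 kN.
Bearing (8 mm plate, F_u = 450 MPa): end bolts L_c = 60 − 30/2 = 45, R_n = min(1.2×45×8×450, 2.4×27×8×450) = 194.4 kN/bolt; interior L_c = 105 − 30 = 75, R_n = 233.28 kN/bolt. φR_n = 0.75 × (1×194.4 + 2×233.28) = 495.7 kN.
Tension rupture (net): A_n = (193 − 1×32)×8 = 1288 mm² (U = 1.0, A_e = A_n). φR_n = 0.75 × 450 × 1288 = 434.7 kN.
Governing: min(479.2, 495.7, 434.7) = 434.7 kN → net-section rupture.

434.7 kN (net-section rupture governs)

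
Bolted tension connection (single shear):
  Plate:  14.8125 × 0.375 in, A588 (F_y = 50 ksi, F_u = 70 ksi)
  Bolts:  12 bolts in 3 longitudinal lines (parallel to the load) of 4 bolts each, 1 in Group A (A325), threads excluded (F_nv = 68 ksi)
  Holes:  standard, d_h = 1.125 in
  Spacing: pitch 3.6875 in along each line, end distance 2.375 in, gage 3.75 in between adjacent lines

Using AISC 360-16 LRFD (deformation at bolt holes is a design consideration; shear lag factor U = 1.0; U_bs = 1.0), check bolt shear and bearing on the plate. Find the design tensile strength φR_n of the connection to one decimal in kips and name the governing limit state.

480.7 kips (bolt shear governs)

Bolt shear: A_b = π(1)²/4 = 0.7854 in². φR_n = 0.75 × 68 × 0.7854 × 12 × 1 = 480.7 kips.
Bearing (0.375 in plate, F_u = 70 ksi): end bolts L_c = 2.375 − 1.125/2 = 1.8125, R_n = min(1.2×1.8125×0.375×70, 2.4×1×0.375×70) = 57.094 kips/bolt; interior L_c = 3.6875 − 1.125 = 2.5625, R_n = 63 kips/bolt. φR_n = 0.75 × (3×57.094 + 9×63) = 553.7 kips.
Governing: min(480.7, 553.7) = 480.7 kips → bolt shear.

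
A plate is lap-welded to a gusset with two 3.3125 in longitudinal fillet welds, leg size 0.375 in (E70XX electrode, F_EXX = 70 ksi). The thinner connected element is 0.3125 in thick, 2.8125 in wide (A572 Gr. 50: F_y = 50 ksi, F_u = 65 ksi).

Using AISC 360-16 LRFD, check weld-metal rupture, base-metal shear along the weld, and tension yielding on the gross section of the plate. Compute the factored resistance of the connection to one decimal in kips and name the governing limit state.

Weld metal: throat = 0.707×0.375 = 0.26513 in, L = 2×3.3125 = 6.625 in. φR_n = 0.75 × 0.6 × 70 × 0.26513 × 6.625 = 55.3 kips.
Base metal shear (0.3125 in plate): yield φR_n = 1.0×0.6×50×0.3125×6.625 = 62.1 kips; rupture φR_n = 0.75×0.6×65×0.3125×6.625 = 60.6 kips; take 60.6 kips (rupture).
Tension yield (gross): A_g = 2.8125×0.3125 = 0.87891 in². φR_n = 0.90 × 50 × 0.87891 = 39.6 kips.
Governing: min(55.3, 60.6, 39.6) = 39.6 kips → gross-section yield.

39.6 kips (gross-section yield governs)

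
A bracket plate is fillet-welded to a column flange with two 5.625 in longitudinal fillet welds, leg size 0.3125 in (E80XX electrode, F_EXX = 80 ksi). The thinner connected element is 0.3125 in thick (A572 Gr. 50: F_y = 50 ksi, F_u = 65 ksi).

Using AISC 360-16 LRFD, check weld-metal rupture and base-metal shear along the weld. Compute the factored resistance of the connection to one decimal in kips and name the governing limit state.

Weld metal: throat = 0.707×0.3125 = 0.22094 in, L = 2×5.625 = 11.25 in. φR_n = 0.75 × 0.6 × 80 × 0.22094 × 11.25 = 89.5 kips.
Base metal shear (0.3125 in plate): yield φR_n = 1.0×0.6×50×0.3125×11.25 = 105.5 kips; rupture φR_n = 0.75×0.6×65×0.3125×11.25 = 102.8 kips; take 102.8 kips (rupture).
Governing: min(89.5, 102.8) = 89.5 kips → weld metal.

89.5 kips (weld metal governs)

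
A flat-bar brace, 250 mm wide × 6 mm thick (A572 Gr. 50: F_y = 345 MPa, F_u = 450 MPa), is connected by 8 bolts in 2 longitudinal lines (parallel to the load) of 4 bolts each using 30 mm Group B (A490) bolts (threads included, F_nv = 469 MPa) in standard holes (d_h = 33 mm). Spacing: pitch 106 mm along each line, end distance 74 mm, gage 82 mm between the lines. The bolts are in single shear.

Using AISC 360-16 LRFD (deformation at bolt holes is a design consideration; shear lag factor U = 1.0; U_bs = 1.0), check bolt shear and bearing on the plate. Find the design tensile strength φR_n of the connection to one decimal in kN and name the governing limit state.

Bolt shear: A_b = π(30)²/4 = 706.86 mm². φR_n = 0.75 × 469 × 706.86 × 8 × 1 = 1989.1 kN.
Bearing (6 mm plate, F_u = 450 MPa): end bolts L_c = 74 − 33/2 = 57.5, R_n = min(1.2×57.5×6×450, 2.4×30×6×450) = 186.3 kN/bolt; interior L_c = 106 − 33 = 73, R_n = 194.4 kN/bolt. φR_n = 0.75 × (2×186.3 + 6×194.4) = 1154.3 kN.
Governing: min(1989.1, 1154.3) = 1154.3 kN → bearing.

1154.3 kN (bearing governs)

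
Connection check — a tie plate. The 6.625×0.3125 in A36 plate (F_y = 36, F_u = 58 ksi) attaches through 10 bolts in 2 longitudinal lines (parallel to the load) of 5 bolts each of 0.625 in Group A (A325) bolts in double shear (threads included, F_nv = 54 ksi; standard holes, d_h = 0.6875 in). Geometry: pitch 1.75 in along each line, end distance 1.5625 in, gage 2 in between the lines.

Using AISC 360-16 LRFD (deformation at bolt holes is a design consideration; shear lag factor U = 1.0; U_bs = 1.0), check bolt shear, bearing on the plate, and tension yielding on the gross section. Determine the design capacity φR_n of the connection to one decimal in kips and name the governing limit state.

Bolt shear: A_b = π(0.625)²/4 = 0.3068 in². φR_n = 0.75 × 54 × 0.3068 × 10 × 2 = 248.5 kips.
Bearing (0.3125 in plate, F_u = 58 ksi): end bolts L_c = 1.5625 − 0.6875/2 = 1.21875, R_n = min(1.2×1.21875×0.3125×58, 2.4×0.625×0.3125×58) = 26.508 kips/bolt; interior L_c = 1.75 − 0.6875 = 1.0625, R_n = 23.109 kips/bolt. φR_n = 0.75 × (2×26.508 + 8×23.109) = 178.4 kips.
Tension yield (gross): A_g = 6.625×0.3125 = 2.0703 in². φR_n = 0.90 × 36 × 2.0703 = 67.1 kips.
Governing: min(248.5, 178.4, 67.1) = 67.1 kips → gross-section yield.

67.1 kips (gross-section yield governs)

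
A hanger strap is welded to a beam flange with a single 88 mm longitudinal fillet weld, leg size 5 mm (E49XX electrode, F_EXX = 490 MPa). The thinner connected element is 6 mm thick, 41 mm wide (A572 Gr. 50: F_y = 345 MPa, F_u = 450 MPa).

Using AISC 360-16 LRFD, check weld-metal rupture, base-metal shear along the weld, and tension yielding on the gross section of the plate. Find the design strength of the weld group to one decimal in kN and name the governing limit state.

68.6 kN (weld metal governs)

Weld metal: throat = 0.707×5 = 3.535 mm, L = 88 mm. φR_n = 0.75 × 0.6 × 490 × 3.535 × 88 = 68.6 kN.
Base metal shear (6 mm plate): yield φR_n = 1.0×0.6×345×6×88 = 109.3 kN; rupture φR_n = 0.75×0.6×450×6×88 = 106.9 kN; take 106.9 kN (rupture).
Tension yield (gross): A_g = 41×6 = 246 mm². φR_n = 0.90 × 345 × 246 = 76.4 kN.
Governing: min(68.6, 106.9, 76.4) = 68.6 kN → weld metal.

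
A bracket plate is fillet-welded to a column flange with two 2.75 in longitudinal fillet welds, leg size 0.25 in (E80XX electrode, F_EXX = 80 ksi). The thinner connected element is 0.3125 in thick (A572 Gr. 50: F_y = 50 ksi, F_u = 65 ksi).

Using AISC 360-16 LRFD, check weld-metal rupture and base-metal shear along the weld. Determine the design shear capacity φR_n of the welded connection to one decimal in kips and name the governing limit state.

35.0 kips (weld metal governs)

Weld metal: throat = 0.707×0.25 = 0.17675 in, L = 2×2.75 = 5.5 in. φR_n = 0.75 × 0.6 × 80 × 0.17675 × 5.5 = 35.0 kips.
Base metal shear (0.3125 in plate): yield φR_n = 1.0×0.6×50×0.3125×5.5 = 51.6 kips; rupture φR_n = 0.75×0.6×65×0.3125×5.5 = 50.3 kips; take 50.3 kips (rupture).
Governing: min(35.0, 50.3) = 35.0 kips → weld metal.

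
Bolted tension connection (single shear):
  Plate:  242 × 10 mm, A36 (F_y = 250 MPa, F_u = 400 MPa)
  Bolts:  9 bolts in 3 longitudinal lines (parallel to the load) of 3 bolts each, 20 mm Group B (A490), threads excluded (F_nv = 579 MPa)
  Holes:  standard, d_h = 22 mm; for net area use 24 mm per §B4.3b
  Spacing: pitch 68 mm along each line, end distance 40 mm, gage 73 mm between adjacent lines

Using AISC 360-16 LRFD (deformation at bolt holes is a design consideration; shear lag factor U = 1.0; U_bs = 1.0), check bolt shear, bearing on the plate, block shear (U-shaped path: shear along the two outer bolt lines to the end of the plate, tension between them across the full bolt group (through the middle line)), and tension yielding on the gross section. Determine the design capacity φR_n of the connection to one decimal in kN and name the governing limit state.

Bolt shear: A_b = π(20)²/4 = 314.16 mm². φR_n = 0.75 × 579 × 314.16 × 9 × 1 = 1227.8 kN.
Bearing (10 mm plate, F_u = 400 MPa): end bolts L_c = 40 − 22/2 = 29, R_n = min(1.2×29×10×400, 2.4×20×10×400) = 139.2 kN/bolt; interior L_c = 68 − 22 = 46, R_n = 192 kN/bolt. φR_n = 0.75 × (3×139.2 + 6×192) = 1177.2 kN.
Block shear: shear path 2×[40+2×68] = 2×176 mm, A_gv = 3520, A_nv = 2×(176 − 2.5×24)×10 = 2320 mm²; tension across gage: (146 − 2×24)×10 = 980 mm². R_n = min(0.6×400×2320, 0.6×250×3520) + 1.0×400×980 = min(556.8, 528) + 392 = 920 kN. φR_n = 0.75 × 920 = 690.0 kN.
Tension yield (gross): A_g = 242×10 = 2420 mm². φR_n = 0.90 × 250 × 2420 = 544.5 kN.
Governing: min(1227.8, 1177.2, 690.0, 544.5) = 544.5 kN → gross-section yield.

544.5 kN (gross-section yield governs)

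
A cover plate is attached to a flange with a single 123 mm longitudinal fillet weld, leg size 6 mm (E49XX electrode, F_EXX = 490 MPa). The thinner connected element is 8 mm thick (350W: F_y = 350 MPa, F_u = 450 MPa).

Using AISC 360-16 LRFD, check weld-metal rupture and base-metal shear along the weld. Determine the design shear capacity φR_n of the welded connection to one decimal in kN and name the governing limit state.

115.0 kN (weld metal governs)

Weld metal: throat = 0.707×6 = 4.242 mm, L = 123 mm. φR_n = 0.75 × 0.6 × 490 × 4.242 × 123 = 115.0 kN.
Base metal shear (8 mm plate): yield φR_n = 1.0×0.6×350×8×123 = 206.6 kN; rupture φR_n = 0.75×0.6×450×8×123 = 199.3 kN; take 199.3 kN (rupture).
Governing: min(115.0, 199.3) = 115.0 kN → weld metal.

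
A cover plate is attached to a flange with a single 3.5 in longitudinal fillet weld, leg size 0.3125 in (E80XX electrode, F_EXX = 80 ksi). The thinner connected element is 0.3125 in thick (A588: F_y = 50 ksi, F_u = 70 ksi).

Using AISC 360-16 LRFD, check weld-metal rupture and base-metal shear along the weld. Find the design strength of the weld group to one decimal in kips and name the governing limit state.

27.8 kips (weld metal governs)

Weld metal: throat = 0.707×0.3125 = 0.22094 in, L = 3.5 in. φR_n = 0.75 × 0.6 × 80 × 0.22094 × 3.5 = 27.8 kips.
Base metal shear (0.3125 in plate): yield φR_n = 1.0×0.6×50×0.3125×3.5 = 32.8 kips; rupture φR_n = 0.75×0.6×70×0.3125×3.5 = 34.5 kips; take 32.8 kips (yield).
Governing: min(27.8, 32.8) = 27.8 kips → weld metal.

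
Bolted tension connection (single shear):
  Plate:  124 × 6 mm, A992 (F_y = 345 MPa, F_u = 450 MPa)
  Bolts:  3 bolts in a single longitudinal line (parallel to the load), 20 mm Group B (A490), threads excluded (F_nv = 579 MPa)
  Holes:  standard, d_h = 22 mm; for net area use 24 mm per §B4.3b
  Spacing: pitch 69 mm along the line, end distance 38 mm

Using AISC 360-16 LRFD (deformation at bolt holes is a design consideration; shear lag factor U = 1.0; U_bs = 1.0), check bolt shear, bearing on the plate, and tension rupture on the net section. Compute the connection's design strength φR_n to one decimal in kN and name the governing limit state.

Bolt shear: A_b = π(20)²/4 = 314.16 mm². φR_n = 0.75 × 579 × 314.16 × 3 × 1 = 409.3 kN.
Bearing (6 mm plate, F_u = 450 MPa): end bolts L_c = 38 − 22/2 = 27, R_n = min(1.2×27×6×450, 2.4×20×6×450) = 87.48 kN/bolt; interior L_c = 69 − 22 = 47, R_n = 129.6 kN/bolt. φR_n = 0.75 × (1×87.48 + 2×129.6) = 260.0 kN.
Tension rupture (net): A_n = (124 − 1×24)×6 = 600 mm² (U = 1.0, A_e = A_n). φR_n = 0.75 × 450 × 600 = 202.5 kN.
Governing: min(409.3, 260.0, 202.5) = 202.5 kN → net-section rupture.

202.5 kN (net-section rupture governs)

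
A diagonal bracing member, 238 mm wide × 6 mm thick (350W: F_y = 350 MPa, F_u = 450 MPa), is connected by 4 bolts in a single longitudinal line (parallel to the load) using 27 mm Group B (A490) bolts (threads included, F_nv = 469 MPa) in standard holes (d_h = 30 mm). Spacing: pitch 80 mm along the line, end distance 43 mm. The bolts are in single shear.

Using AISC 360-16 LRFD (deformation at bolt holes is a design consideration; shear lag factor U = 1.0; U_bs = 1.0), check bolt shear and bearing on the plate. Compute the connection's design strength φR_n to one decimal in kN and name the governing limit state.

432.5 kN (bearing governs)

Bolt shear: A_b = π(27)²/4 = 572.56 mm². φR_n = 0.75 × 469 × 572.56 × 4 × 1 = 805.6 kN.
Bearing (6 mm plate, F_u = 450 MPa): end bolts L_c = 43 − 30/2 = 28, R_n = min(1.2×28×6×450, 2.4×27×6×450) = 90.72 kN/bolt; interior L_c = 80 − 30 = 50, R_n = 162 kN/bolt. φR_n = 0.75 × (1×90.72 + 3×162) = 432.5 kN.
Governing: min(805.6, 432.5) = 432.5 kN → bearing.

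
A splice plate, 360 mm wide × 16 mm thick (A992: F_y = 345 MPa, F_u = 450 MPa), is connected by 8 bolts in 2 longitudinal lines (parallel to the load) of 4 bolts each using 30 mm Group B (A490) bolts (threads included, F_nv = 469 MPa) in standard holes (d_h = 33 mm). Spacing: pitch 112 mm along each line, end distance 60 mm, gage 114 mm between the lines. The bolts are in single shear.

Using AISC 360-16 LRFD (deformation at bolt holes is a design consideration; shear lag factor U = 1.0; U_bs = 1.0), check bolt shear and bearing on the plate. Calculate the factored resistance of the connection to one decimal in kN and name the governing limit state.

Bolt shear: A_b = π(30)²/4 = 706.86 mm². φR_n = 0.75 × 469 × 706.86 × 8 × 1 = 1989.1 kN.
Bearing (16 mm plate, F_u = 450 MPa): end bolts L_c = 60 − 33/2 = 43.5, R_n = min(1.2×43.5×16×450, 2.4×30×16×450) = 375.84 kN/bolt; interior L_c = 112 − 33 = 79, R_n = 518.4 kN/bolt. φR_n = 0.75 × (2×375.84 + 6×518.4) = 2896.6 kN.
Governing: min(1989.1, 2896.6) = 1989.1 kN → bolt shear.

1989.1 kN (bolt shear governs)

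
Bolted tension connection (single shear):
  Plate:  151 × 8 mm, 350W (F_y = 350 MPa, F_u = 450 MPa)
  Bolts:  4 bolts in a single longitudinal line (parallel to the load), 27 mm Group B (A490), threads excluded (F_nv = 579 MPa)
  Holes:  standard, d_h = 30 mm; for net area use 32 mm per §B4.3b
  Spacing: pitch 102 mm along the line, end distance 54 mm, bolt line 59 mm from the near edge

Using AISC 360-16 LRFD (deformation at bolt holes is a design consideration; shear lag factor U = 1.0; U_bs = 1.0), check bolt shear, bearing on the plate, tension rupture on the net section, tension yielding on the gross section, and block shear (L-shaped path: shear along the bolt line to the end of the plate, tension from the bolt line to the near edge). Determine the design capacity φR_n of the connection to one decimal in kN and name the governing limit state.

Bolt shear: A_b = π(27)²/4 = 572.56 mm². φR_n = 0.75 × 579 × 572.56 × 4 × 1 = 994.5 kN.
Bearing (8 mm plate, F_u = 450 MPa): end bolts L_c = 54 − 30/2 = 39, R_n = min(1.2×39×8×450, 2.4×27×8×450) = 168.48 kN/bolt; interior L_c = 102 − 30 = 72, R_n = 233.28 kN/bolt. φR_n = 0.75 × (1×168.48 + 3×233.28) = 651.2 kN.
Tension rupture (net): A_n = (151 − 1×32)×8 = 952 mm² (U = 1.0, A_e = A_n). φR_n = 0.75 × 450 × 952 = 321.3 kN.
Tension yield (gross): A_g = 151×8 = 1208 mm². φR_n = 0.90 × 350 × 1208 = 380.5 kN.
Block shear: shear path 1×[54+3×102] = 1×360 mm, A_gv = 2880, A_nv = 1×(360 − 3.5×32)×8 = 1984 mm²; tension to near edge: (59 − 0.5×32)×8 = 344 mm². R_n = min(0.6×450×1984, 0.6×350×2880) + 1.0×450×344 = min(535.68, 604.8) + 154.8 = 690.48 kN. φR_n = 0.75 × 690.48 = 517.9 kN.
Governing: min(994.5, 651.2, 321.3, 380.5, 517.9) = 321.3 kN → net-section rupture.

321.3 kN (net-section rupture governs)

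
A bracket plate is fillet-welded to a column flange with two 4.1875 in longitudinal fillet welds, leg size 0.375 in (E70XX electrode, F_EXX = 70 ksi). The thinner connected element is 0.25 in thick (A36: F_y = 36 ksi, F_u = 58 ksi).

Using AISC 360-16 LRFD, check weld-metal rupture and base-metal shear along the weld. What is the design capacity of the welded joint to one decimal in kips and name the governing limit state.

45.2 kips (base-metal shear governs)

Weld metal: throat = 0.707×0.375 = 0.26513 in, L = 2×4.1875 = 8.375 in. φR_n = 0.75 × 0.6 × 70 × 0.26513 × 8.375 = 69.9 kips.
Base metal shear (0.25 in plate): yield φR_n = 1.0×0.6×36×0.25×8.375 = 45.2 kips; rupture φR_n = 0.75×0.6×58×0.25×8.375 = 54.6 kips; take 45.2 kips (yield).
Governing: min(69.9, 45.2) = 45.2 kips → base-metal shear.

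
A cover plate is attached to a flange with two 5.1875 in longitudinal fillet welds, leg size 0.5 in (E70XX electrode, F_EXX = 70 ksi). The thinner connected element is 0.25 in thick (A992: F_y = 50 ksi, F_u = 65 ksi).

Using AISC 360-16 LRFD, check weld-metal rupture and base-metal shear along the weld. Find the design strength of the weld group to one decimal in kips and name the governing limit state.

Weld metal: throat = 0.707×0.5 = 0.3535 in, L = 2×5.1875 = 10.375 in. φR_n = 0.75 × 0.6 × 70 × 0.3535 × 10.375 = 115.5 kips.
Base metal shear (0.25 in plate): yield φR_n = 1.0×0.6×50×0.25×10.375 = 77.8 kips; rupture φR_n = 0.75×0.6×65×0.25×10.375 = 75.9 kips; take 75.9 kips (rupture).
Governing: min(115.5, 75.9) = 75.9 kips → base-metal shear.

75.9 kips (base-metal shear governs)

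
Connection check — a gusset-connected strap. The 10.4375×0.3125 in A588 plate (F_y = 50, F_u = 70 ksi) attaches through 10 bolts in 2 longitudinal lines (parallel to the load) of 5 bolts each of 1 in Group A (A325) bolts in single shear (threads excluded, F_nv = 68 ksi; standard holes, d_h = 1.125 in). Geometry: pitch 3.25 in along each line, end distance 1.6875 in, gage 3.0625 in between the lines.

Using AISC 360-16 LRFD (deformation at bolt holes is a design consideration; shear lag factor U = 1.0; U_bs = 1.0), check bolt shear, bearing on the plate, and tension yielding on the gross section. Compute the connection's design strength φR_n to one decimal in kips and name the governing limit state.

146.8 kips (gross-section yield governs)

Bolt shear: A_b = π(1)²/4 = 0.7854 in². φR_n = 0.75 × 68 × 0.7854 × 10 × 1 = 400.6 kips.
Bearing (0.3125 in plate, F_u = 70 ksi): end bolts L_c = 1.6875 − 1.125/2 = 1.125, R_n = min(1.2×1.125×0.3125×70, 2.4×1×0.3125×70) = 29.531 kips/bolt; interior L_c = 3.25 − 1.125 = 2.125, R_n = 52.5 kips/bolt. φR_n = 0.75 × (2×29.531 + 8×52.5) = 359.3 kips.
Tension yield (gross): A_g = 10.4375×0.3125 = 3.2617 in². φR_n = 0.90 × 50 × 3.2617 = 146.8 kips.
Governing: min(400.6, 359.3, 146.8) = 146.8 kips → gross-section yield.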